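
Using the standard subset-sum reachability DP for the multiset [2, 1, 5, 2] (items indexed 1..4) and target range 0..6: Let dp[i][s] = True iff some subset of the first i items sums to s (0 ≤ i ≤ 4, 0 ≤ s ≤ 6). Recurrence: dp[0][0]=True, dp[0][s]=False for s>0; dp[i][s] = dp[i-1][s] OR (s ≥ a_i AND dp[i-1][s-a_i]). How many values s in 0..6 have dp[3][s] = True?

6

i\s   0   1   2   3   4   5   6
  0   T   F   F   F   F   F   F
  1   T   F   T   F   F   F   F
  2   T   T   T   T   F   F   F
  3   T   T   T   T   F   T   T
  4   T   T   T   T   T   T   T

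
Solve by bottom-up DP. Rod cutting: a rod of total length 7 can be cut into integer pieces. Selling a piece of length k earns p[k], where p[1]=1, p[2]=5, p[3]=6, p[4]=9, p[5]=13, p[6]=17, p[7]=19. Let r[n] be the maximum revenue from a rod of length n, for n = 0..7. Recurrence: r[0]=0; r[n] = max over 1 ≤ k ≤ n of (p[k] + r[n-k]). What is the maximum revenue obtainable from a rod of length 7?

19

   n    0    1    2    3    4    5    6    7
r[n]    0    1    5    6   10   13   17   19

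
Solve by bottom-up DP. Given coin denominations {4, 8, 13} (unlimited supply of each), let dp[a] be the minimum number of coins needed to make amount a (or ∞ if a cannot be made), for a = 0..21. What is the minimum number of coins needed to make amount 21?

2

 a  0  1  2  3  4  5  6  7  8  9 10 11 12 13 14 15 16 17 18 19 20 21
dp  0  -  -  -  1  -  -  -  1  -  -  -  2  1  -  -  2  2  -  -  3  2
(- denotes ∞ / unreachable)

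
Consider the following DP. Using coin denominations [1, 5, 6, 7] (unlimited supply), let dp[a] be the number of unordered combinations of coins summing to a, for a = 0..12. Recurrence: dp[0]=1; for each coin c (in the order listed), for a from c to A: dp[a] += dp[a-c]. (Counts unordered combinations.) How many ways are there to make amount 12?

8

after  coin     0     1     2     3     4     5     6     7     8     9    10    11    12
          1     1     1     1     1     1     1     1     1     1     1     1     1     1
          5     1     1     1     1     1     2     2     2     2     2     3     3     3
          6     1     1     1     1     1     2     3     3     3     3     4     5     6
          7     1     1     1     1     1     2     3     4     4     4     5     6     8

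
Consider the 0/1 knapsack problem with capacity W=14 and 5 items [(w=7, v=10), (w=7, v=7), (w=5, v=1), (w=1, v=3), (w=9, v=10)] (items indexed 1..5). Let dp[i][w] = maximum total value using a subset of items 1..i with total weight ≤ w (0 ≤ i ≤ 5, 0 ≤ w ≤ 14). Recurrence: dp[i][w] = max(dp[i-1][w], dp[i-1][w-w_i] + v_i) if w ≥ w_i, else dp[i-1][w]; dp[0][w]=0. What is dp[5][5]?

3

i\w   0   1   2   3   4   5   6   7   8   9  10  11  12  13  14
  0   0   0   0   0   0   0   0   0   0   0   0   0   0   0   0
  1   0   0   0   0   0   0   0  10  10  10  10  10  10  10  10
  2   0   0   0   0   0   0   0  10  10  10  10  10  10  10  17
  3   0   0   0   0   0   1   1  10  10  10  10  10  11  11  17
  4   0   3   3   3   3   3   4  10  13  13  13  13  13  14  17
  5   0   3   3   3   3   3   4  10  13  13  13  13  13  14  17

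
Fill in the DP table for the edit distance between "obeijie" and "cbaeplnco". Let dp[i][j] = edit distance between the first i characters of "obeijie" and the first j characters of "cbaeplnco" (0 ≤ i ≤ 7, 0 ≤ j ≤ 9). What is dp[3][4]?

2

   ''  c  b  a  e  p  l  n  c  o
''  0  1  2  3  4  5  6  7  8  9
 o  1  1  2  3  4  5  6  7  8  8
 b  2  2  1  2  3  4  5  6  7  8
 e  3  3  2  2  2  3  4  5  6  7
 i  4  4  3  3  3  3  4  5  6  7
 j  5  5  4  4  4  4  4  5  6  7
 i  6  6  5  5  5  5  5  5  6  7
 e  7  7  6  6  5  6  6  6  6  7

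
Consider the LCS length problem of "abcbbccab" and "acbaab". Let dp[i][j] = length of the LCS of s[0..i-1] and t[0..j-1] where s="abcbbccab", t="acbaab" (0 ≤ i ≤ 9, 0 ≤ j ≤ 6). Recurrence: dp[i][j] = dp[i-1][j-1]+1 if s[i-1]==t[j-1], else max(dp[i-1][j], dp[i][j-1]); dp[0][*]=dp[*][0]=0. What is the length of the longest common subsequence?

5

   ''  a  c  b  a  a  b
''  0  0  0  0  0  0  0
 a  0  1  1  1  1  1  1
 b  0  1  1  2  2  2  2
 c  0  1  2  2  2  2  2
 b  0  1  2  3  3  3  3
 b  0  1  2  3  3  3  4
 c  0  1  2  3  3  3  4
 c  0  1  2  3  3  3  4
 a  0  1  2  3  4  4  4
 b  0  1  2  3  4  4  5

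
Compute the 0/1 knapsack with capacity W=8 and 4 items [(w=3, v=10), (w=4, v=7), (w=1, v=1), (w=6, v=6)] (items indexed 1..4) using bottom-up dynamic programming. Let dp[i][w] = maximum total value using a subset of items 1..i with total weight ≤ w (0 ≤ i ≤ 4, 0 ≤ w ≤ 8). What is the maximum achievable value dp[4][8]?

18

i\w   0   1   2   3   4   5   6   7   8
  0   0   0   0   0   0   0   0   0   0
  1   0   0   0  10  10  10  10  10  10
  2   0   0   0  10  10  10  10  17  17
  3   0   1   1  10  11  11  11  17  18
  4   0   1   1  10  11  11  11  17  18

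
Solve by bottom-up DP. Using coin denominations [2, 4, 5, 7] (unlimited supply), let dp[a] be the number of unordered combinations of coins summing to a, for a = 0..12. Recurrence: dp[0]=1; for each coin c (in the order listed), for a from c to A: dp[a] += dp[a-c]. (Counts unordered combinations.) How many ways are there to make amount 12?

after  coin     0     1     2     3     4     5     6     7     8     9    10    11    12
          2     1     0     1     0     1     0     1     0     1     0     1     0     1
          4     1     0     1     0     2     0     2     0     3     0     3     0     4
          5     1     0     1     0     2     1     2     1     3     2     4     2     5
          7     1     0     1     0     2     1     2     2     3     3     4     4     6

6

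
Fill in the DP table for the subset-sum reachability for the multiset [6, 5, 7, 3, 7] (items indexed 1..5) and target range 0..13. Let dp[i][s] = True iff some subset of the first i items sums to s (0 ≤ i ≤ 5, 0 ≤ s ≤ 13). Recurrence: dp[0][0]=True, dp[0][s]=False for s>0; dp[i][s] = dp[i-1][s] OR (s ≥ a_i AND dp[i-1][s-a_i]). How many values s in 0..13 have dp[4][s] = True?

11

i\s   0   1   2   3   4   5   6   7   8   9  10  11  12  13
  0   T   F   F   F   F   F   F   F   F   F   F   F   F   F
  1   T   F   F   F   F   F   T   F   F   F   F   F   F   F
  2   T   F   F   F   F   T   T   F   F   F   F   T   F   F
  3   T   F   F   F   F   T   T   T   F   F   F   T   T   T
  4   T   F   F   T   F   T   T   T   T   T   T   T   T   T
  5   T   F   F   T   F   T   T   T   T   T   T   T   T   T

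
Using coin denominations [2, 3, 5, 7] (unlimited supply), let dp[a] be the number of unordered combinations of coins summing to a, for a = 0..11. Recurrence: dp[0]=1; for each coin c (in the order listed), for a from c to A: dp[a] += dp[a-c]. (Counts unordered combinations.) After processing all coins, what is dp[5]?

after  coin     0     1     2     3     4     5     6     7     8     9    10    11
          2     1     0     1     0     1     0     1     0     1     0     1     0
          3     1     0     1     1     1     1     2     1     2     2     2     2
          5     1     0     1     1     1     2     2     2     3     3     4     4
          7     1     0     1     1     1     2     2     3     3     4     5     5

2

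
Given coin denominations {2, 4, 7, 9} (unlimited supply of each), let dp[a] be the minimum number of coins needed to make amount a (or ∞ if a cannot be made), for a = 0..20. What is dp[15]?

3

 a  0  1  2  3  4  5  6  7  8  9 10 11 12 13 14 15 16 17 18 19 20
dp  0  -  1  -  1  -  2  1  2  1  3  2  3  2  2  3  2  3  2  4  3
(- denotes ∞ / unreachable)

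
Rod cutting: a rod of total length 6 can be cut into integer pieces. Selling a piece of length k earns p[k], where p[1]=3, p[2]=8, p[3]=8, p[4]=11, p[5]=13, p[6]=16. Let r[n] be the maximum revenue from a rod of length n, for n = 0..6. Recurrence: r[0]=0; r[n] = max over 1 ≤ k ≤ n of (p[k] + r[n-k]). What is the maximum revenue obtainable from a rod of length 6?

24

   n    0    1    2    3    4    5    6
r[n]    0    3    8   11   16   19   24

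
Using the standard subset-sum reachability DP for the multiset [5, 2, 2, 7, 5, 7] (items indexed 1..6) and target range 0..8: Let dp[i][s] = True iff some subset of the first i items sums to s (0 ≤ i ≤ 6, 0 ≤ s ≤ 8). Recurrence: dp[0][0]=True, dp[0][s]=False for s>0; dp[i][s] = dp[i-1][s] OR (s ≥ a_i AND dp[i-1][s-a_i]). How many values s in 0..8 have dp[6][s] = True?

5

i\s   0   1   2   3   4   5   6   7   8
  0   T   F   F   F   F   F   F   F   F
  1   T   F   F   F   F   T   F   F   F
  2   T   F   T   F   F   T   F   T   F
  3   T   F   T   F   T   T   F   T   F
  4   T   F   T   F   T   T   F   T   F
  5   T   F   T   F   T   T   F   T   F
  6   T   F   T   F   T   T   F   T   F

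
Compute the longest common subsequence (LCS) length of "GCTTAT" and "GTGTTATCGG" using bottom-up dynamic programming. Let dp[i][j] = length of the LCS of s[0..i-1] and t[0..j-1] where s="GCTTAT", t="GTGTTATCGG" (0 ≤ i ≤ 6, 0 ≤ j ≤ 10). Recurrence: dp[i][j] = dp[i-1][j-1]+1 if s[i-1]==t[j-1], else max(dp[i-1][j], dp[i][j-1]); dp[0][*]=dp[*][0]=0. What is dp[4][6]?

   ''  G  T  G  T  T  A  T  C  G  G
''  0  0  0  0  0  0  0  0  0  0  0
 G  0  1  1  1  1  1  1  1  1  1  1
 C  0  1  1  1  1  1  1  1  2  2  2
 T  0  1  2  2  2  2  2  2  2  2  2
 T  0  1  2  2  3  3  3  3  3  3  3
 A  0  1  2  2  3  3  4  4  4  4  4
 T  0  1  2  2  3  4  4  5  5  5  5

3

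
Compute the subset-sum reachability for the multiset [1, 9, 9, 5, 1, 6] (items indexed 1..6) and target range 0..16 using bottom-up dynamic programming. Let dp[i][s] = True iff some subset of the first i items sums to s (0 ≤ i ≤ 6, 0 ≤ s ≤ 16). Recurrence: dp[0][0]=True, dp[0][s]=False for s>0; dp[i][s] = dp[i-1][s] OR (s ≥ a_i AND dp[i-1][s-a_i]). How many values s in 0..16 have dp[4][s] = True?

8

i\s   0   1   2   3   4   5   6   7   8   9  10  11  12  13  14  15  16
  0   T   F   F   F   F   F   F   F   F   F   F   F   F   F   F   F   F
  1   T   T   F   F   F   F   F   F   F   F   F   F   F   F   F   F   F
  2   T   T   F   F   F   F   F   F   F   T   T   F   F   F   F   F   F
  3   T   T   F   F   F   F   F   F   F   T   T   F   F   F   F   F   F
  4   T   T   F   F   F   T   T   F   F   T   T   F   F   F   T   T   F
  5   T   T   T   F   F   T   T   T   F   T   T   T   F   F   T   T   T
  6   T   T   T   F   F   T   T   T   T   T   T   T   T   T   T   T   T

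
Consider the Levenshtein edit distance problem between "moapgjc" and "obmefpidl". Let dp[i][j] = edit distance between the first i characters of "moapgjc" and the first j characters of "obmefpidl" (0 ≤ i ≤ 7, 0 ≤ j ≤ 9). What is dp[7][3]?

   ''  o  b  m  e  f  p  i  d  l
''  0  1  2  3  4  5  6  7  8  9
 m  1  1  2  2  3  4  5  6  7  8
 o  2  1  2  3  3  4  5  6  7  8
 a  3  2  2  3  4  4  5  6  7  8
 p  4  3  3  3  4  5  4  5  6  7
 g  5  4  4  4  4  5  5  5  6  7
 j  6  5  5  5  5  5  6  6  6  7
 c  7  6  6  6  6  6  6  7  7  7

6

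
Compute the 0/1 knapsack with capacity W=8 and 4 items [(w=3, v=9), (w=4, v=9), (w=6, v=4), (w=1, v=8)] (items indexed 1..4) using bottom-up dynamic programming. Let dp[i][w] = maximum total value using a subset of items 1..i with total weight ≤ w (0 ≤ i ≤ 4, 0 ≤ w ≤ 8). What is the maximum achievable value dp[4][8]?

26

i\w   0   1   2   3   4   5   6   7   8
  0   0   0   0   0   0   0   0   0   0
  1   0   0   0   9   9   9   9   9   9
  2   0   0   0   9   9   9   9  18  18
  3   0   0   0   9   9   9   9  18  18
  4   0   8   8   9  17  17  17  18  26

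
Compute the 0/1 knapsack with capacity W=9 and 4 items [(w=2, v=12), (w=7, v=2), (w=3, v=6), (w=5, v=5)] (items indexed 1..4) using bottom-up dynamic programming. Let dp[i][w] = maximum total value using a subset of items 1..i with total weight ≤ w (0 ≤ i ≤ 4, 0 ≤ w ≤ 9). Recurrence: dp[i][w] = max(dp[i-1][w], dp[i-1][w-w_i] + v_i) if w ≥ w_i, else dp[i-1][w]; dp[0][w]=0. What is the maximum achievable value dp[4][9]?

18

i\w   0   1   2   3   4   5   6   7   8   9
  0   0   0   0   0   0   0   0   0   0   0
  1   0   0  12  12  12  12  12  12  12  12
  2   0   0  12  12  12  12  12  12  12  14
  3   0   0  12  12  12  18  18  18  18  18
  4   0   0  12  12  12  18  18  18  18  18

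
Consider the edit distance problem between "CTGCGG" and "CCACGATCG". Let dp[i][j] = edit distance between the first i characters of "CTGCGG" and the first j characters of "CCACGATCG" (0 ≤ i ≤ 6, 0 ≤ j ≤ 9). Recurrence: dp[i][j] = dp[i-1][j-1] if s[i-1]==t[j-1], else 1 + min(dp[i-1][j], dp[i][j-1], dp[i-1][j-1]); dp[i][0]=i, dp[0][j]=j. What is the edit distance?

5

   ''  C  C  A  C  G  A  T  C  G
''  0  1  2  3  4  5  6  7  8  9
 C  1  0  1  2  3  4  5  6  7  8
 T  2  1  1  2  3  4  5  5  6  7
 G  3  2  2  2  3  3  4  5  6  6
 C  4  3  2  3  2  3  4  5  5  6
 G  5  4  3  3  3  2  3  4  5  5
 G  6  5  4  4  4  3  3  4  5  5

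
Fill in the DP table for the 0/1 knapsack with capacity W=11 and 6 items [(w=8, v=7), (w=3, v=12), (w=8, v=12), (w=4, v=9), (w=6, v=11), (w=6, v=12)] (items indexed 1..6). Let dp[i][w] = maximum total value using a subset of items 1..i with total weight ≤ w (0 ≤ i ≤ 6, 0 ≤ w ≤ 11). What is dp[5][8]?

21

i\w   0   1   2   3   4   5   6   7   8   9  10  11
  0   0   0   0   0   0   0   0   0   0   0   0   0
  1   0   0   0   0   0   0   0   0   7   7   7   7
  2   0   0   0  12  12  12  12  12  12  12  12  19
  3   0   0   0  12  12  12  12  12  12  12  12  24
  4   0   0   0  12  12  12  12  21  21  21  21  24
  5   0   0   0  12  12  12  12  21  21  23  23  24
  6   0   0   0  12  12  12  12  21  21  24  24  24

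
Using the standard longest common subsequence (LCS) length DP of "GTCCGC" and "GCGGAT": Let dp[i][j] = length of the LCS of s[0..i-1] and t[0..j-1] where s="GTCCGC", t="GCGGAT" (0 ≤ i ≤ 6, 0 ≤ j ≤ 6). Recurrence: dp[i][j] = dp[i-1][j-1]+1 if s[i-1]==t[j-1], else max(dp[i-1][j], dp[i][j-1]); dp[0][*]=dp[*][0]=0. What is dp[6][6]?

   ''  G  C  G  G  A  T
''  0  0  0  0  0  0  0
 G  0  1  1  1  1  1  1
 T  0  1  1  1  1  1  2
 C  0  1  2  2  2  2  2
 C  0  1  2  2  2  2  2
 G  0  1  2  3  3  3  3
 C  0  1  2  3  3  3  3

3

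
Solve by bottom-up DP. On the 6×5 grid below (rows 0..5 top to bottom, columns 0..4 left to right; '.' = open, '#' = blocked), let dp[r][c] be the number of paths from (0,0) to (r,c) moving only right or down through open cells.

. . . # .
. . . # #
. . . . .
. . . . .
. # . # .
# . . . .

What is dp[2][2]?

r\c   0   1   2   3   4
  0   1   1   1   0   0
  1   1   2   3   0   0
  2   1   3   6   6   6
  3   1   4  10  16  22
  4   1   0  10   0  22
  5   0   0  10  10  32

6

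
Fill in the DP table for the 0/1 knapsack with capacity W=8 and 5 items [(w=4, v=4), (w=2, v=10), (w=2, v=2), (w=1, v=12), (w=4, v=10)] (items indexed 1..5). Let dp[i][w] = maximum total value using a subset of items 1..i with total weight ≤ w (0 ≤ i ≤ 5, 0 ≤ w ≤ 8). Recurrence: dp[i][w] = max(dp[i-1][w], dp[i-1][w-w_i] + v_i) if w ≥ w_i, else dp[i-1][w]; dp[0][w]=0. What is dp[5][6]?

i\w   0   1   2   3   4   5   6   7   8
  0   0   0   0   0   0   0   0   0   0
  1   0   0   0   0   4   4   4   4   4
  2   0   0  10  10  10  10  14  14  14
  3   0   0  10  10  12  12  14  14  16
  4   0  12  12  22  22  24  24  26  26
  5   0  12  12  22  22  24  24  32  32

24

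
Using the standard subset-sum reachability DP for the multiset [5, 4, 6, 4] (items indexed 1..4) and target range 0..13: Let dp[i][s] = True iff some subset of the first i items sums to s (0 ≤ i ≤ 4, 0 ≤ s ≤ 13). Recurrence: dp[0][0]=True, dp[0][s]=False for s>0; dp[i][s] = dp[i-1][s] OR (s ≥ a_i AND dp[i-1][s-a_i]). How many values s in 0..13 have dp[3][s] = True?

7

i\s   0   1   2   3   4   5   6   7   8   9  10  11  12  13
  0   T   F   F   F   F   F   F   F   F   F   F   F   F   F
  1   T   F   F   F   F   T   F   F   F   F   F   F   F   F
  2   T   F   F   F   T   T   F   F   F   T   F   F   F   F
  3   T   F   F   F   T   T   T   F   F   T   T   T   F   F
  4   T   F   F   F   T   T   T   F   T   T   T   T   F   T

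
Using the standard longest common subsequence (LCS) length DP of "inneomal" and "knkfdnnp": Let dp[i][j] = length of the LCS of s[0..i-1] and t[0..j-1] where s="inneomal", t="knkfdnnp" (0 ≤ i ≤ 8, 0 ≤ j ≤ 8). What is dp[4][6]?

   ''  k  n  k  f  d  n  n  p
''  0  0  0  0  0  0  0  0  0
 i  0  0  0  0  0  0  0  0  0
 n  0  0  1  1  1  1  1  1  1
 n  0  0  1  1  1  1  2  2  2
 e  0  0  1  1  1  1  2  2  2
 o  0  0  1  1  1  1  2  2  2
 m  0  0  1  1  1  1  2  2  2
 a  0  0  1  1  1  1  2  2  2
 l  0  0  1  1  1  1  2  2  2

2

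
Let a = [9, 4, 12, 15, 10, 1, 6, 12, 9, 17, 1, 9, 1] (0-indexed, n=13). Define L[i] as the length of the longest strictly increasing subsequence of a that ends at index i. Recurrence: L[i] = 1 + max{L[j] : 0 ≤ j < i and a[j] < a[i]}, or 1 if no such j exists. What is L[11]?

   i    0    1    2    3    4    5    6    7    8    9   10   11   12
a[i]    9    4   12   15   10    1    6   12    9   17    1    9    1
L[i]    1    1    2    3    2    1    2    3    3    4    1    3    1

3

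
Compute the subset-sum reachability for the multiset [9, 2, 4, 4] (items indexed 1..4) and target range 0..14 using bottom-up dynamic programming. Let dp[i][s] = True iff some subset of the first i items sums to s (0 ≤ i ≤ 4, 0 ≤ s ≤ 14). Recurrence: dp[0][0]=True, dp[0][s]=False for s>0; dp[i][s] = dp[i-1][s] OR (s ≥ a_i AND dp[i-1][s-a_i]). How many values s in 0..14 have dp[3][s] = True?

7

i\s   0   1   2   3   4   5   6   7   8   9  10  11  12  13  14
  0   T   F   F   F   F   F   F   F   F   F   F   F   F   F   F
  1   T   F   F   F   F   F   F   F   F   T   F   F   F   F   F
  2   T   F   T   F   F   F   F   F   F   T   F   T   F   F   F
  3   T   F   T   F   T   F   T   F   F   T   F   T   F   T   F
  4   T   F   T   F   T   F   T   F   T   T   T   T   F   T   F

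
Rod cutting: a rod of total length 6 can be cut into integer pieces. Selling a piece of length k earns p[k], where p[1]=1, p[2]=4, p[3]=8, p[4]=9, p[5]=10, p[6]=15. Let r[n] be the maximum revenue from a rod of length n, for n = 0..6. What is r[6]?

   n    0    1    2    3    4    5    6
r[n]    0    1    4    8    9   12   16

16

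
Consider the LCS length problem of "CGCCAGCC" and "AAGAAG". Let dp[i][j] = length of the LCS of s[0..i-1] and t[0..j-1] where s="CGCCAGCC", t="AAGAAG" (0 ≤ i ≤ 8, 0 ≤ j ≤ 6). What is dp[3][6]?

   ''  A  A  G  A  A  G
''  0  0  0  0  0  0  0
 C  0  0  0  0  0  0  0
 G  0  0  0  1  1  1  1
 C  0  0  0  1  1  1  1
 C  0  0  0  1  1  1  1
 A  0  1  1  1  2  2  2
 G  0  1  1  2  2  2  3
 C  0  1  1  2  2  2  3
 C  0  1  1  2  2  2  3

1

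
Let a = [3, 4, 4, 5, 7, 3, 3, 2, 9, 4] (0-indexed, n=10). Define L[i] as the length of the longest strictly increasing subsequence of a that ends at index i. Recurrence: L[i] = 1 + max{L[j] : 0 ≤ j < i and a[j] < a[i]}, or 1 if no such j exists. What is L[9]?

2

   i    0    1    2    3    4    5    6    7    8    9
a[i]    3    4    4    5    7    3    3    2    9    4
L[i]    1    2    2    3    4    1    1    1    5    2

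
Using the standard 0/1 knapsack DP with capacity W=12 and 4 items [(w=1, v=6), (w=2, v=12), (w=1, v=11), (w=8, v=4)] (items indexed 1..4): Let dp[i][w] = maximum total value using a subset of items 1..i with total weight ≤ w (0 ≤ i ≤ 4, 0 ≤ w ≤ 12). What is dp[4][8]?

i\w   0   1   2   3   4   5   6   7   8   9  10  11  12
  0   0   0   0   0   0   0   0   0   0   0   0   0   0
  1   0   6   6   6   6   6   6   6   6   6   6   6   6
  2   0   6  12  18  18  18  18  18  18  18  18  18  18
  3   0  11  17  23  29  29  29  29  29  29  29  29  29
  4   0  11  17  23  29  29  29  29  29  29  29  29  33

29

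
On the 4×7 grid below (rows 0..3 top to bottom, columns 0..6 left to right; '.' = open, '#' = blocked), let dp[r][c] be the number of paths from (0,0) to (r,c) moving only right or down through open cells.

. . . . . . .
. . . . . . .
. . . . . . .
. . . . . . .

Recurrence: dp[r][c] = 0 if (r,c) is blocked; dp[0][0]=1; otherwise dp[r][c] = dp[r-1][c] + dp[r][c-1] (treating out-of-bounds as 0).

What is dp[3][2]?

10

r\c   0   1   2   3   4   5   6
  0   1   1   1   1   1   1   1
  1   1   2   3   4   5   6   7
  2   1   3   6  10  15  21  28
  3   1   4  10  20  35  56  84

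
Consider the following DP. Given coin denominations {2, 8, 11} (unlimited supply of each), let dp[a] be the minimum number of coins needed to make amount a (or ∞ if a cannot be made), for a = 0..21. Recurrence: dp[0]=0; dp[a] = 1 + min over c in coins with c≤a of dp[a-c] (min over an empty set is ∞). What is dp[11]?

1

 a  0  1  2  3  4  5  6  7  8  9 10 11 12 13 14 15 16 17 18 19 20 21
dp  0  -  1  -  2  -  3  -  1  -  2  1  3  2  4  3  2  4  3  2  4  3
(- denotes ∞ / unreachable)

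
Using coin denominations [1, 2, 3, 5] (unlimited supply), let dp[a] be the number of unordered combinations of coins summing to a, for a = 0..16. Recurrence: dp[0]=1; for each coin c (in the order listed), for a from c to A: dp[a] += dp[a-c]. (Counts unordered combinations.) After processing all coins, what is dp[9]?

after  coin     0     1     2     3     4     5     6     7     8     9    10    11    12    13    14    15    16
          1     1     1     1     1     1     1     1     1     1     1     1     1     1     1     1     1     1
          2     1     1     2     2     3     3     4     4     5     5     6     6     7     7     8     8     9
          3     1     1     2     3     4     5     7     8    10    12    14    16    19    21    24    27    30
          5     1     1     2     3     4     6     8    10    13    16    20    24    29    34    40    47    54

16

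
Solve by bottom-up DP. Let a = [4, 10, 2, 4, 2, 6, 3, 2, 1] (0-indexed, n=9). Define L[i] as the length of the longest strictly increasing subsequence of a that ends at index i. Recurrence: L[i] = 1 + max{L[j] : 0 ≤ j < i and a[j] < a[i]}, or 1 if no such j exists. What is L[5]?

   i    0    1    2    3    4    5    6    7    8
a[i]    4   10    2    4    2    6    3    2    1
L[i]    1    2    1    2    1    3    2    1    1

3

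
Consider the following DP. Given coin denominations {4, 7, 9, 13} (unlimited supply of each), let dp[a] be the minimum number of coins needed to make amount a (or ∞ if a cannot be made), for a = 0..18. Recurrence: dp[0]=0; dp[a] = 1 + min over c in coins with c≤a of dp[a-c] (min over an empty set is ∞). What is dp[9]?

1

 a  0  1  2  3  4  5  6  7  8  9 10 11 12 13 14 15 16 17 18
dp  0  -  -  -  1  -  -  1  2  1  -  2  3  1  2  3  2  2  2
(- denotes ∞ / unreachable)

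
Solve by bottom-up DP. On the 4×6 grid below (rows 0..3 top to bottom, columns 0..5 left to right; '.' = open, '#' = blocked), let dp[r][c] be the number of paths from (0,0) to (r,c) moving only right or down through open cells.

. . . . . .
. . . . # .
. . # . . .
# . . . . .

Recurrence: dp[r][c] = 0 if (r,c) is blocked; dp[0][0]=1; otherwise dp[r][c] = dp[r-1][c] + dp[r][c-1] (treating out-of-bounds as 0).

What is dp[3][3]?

7

r\c   0   1   2   3   4   5
  0   1   1   1   1   1   1
  1   1   2   3   4   0   1
  2   1   3   0   4   4   5
  3   0   3   3   7  11  16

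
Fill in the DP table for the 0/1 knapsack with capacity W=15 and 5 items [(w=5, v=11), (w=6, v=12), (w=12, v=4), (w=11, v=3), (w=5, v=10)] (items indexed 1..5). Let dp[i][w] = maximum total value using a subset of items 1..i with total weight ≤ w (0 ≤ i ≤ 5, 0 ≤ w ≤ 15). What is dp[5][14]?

23

i\w   0   1   2   3   4   5   6   7   8   9  10  11  12  13  14  15
  0   0   0   0   0   0   0   0   0   0   0   0   0   0   0   0   0
  1   0   0   0   0   0  11  11  11  11  11  11  11  11  11  11  11
  2   0   0   0   0   0  11  12  12  12  12  12  23  23  23  23  23
  3   0   0   0   0   0  11  12  12  12  12  12  23  23  23  23  23
  4   0   0   0   0   0  11  12  12  12  12  12  23  23  23  23  23
  5   0   0   0   0   0  11  12  12  12  12  21  23  23  23  23  23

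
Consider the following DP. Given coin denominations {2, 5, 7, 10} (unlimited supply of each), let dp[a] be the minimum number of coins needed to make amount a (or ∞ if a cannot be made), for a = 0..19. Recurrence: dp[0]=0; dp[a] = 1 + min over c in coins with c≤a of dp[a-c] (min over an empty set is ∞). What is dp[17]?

 a  0  1  2  3  4  5  6  7  8  9 10 11 12 13 14 15 16 17 18 19
dp  0  -  1  -  2  1  3  1  4  2  1  3  2  4  2  2  3  2  4  3
(- denotes ∞ / unreachable)

2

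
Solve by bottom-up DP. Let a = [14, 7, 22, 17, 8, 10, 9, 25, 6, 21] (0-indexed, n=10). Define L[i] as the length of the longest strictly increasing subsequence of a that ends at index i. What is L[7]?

4

   i    0    1    2    3    4    5    6    7    8    9
a[i]   14    7   22   17    8   10    9   25    6   21
L[i]    1    1    2    2    2    3    3    4    1    4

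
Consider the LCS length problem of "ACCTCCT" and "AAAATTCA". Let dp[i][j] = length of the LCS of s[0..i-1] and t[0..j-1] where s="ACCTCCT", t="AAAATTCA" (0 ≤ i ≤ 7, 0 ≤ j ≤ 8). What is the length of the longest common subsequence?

   ''  A  A  A  A  T  T  C  A
''  0  0  0  0  0  0  0  0  0
 A  0  1  1  1  1  1  1  1  1
 C  0  1  1  1  1  1  1  2  2
 C  0  1  1  1  1  1  1  2  2
 T  0  1  1  1  1  2  2  2  2
 C  0  1  1  1  1  2  2  3  3
 C  0  1  1  1  1  2  2  3  3
 T  0  1  1  1  1  2  3  3  3

3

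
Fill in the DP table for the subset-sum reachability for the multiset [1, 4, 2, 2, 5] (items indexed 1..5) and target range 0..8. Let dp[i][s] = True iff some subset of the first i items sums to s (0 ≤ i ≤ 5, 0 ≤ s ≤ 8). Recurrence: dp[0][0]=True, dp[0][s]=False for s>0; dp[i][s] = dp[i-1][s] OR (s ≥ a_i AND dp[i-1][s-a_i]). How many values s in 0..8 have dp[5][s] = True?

9

i\s   0   1   2   3   4   5   6   7   8
  0   T   F   F   F   F   F   F   F   F
  1   T   T   F   F   F   F   F   F   F
  2   T   T   F   F   T   T   F   F   F
  3   T   T   T   T   T   T   T   T   F
  4   T   T   T   T   T   T   T   T   T
  5   T   T   T   T   T   T   T   T   T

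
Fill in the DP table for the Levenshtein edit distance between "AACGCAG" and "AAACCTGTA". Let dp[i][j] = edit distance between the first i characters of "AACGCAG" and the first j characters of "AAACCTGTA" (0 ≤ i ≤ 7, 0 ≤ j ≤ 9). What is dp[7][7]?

   ''  A  A  A  C  C  T  G  T  A
''  0  1  2  3  4  5  6  7  8  9
 A  1  0  1  2  3  4  5  6  7  8
 A  2  1  0  1  2  3  4  5  6  7
 C  3  2  1  1  1  2  3  4  5  6
 G  4  3  2  2  2  2  3  3  4  5
 C  5  4  3  3  2  2  3  4  4  5
 A  6  5  4  3  3  3  3  4  5  4
 G  7  6  5  4  4  4  4  3  4  5

3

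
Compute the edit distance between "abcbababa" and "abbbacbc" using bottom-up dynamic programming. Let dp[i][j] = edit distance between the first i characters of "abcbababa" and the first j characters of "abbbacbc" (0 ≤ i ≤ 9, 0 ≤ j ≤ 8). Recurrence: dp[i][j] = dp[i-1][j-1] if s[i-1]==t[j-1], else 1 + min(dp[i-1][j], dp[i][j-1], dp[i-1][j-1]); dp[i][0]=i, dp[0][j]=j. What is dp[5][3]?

   ''  a  b  b  b  a  c  b  c
''  0  1  2  3  4  5  6  7  8
 a  1  0  1  2  3  4  5  6  7
 b  2  1  0  1  2  3  4  5  6
 c  3  2  1  1  2  3  3  4  5
 b  4  3  2  1  1  2  3  3  4
 a  5  4  3  2  2  1  2  3  4
 b  6  5  4  3  2  2  2  2  3
 a  7  6  5  4  3  2  3  3  3
 b  8  7  6  5  4  3  3  3  4
 a  9  8  7  6  5  4  4  4  4

2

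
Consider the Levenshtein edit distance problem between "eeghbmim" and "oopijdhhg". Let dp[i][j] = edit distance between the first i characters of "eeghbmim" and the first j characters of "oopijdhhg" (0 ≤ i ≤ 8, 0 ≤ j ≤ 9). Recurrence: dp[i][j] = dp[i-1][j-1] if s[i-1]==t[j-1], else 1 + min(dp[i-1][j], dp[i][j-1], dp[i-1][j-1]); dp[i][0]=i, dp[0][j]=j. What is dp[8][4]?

   ''  o  o  p  i  j  d  h  h  g
''  0  1  2  3  4  5  6  7  8  9
 e  1  1  2  3  4  5  6  7  8  9
 e  2  2  2  3  4  5  6  7  8  9
 g  3  3  3  3  4  5  6  7  8  8
 h  4  4  4  4  4  5  6  6  7  8
 b  5  5  5  5  5  5  6  7  7  8
 m  6  6  6  6  6  6  6  7  8  8
 i  7  7  7  7  6  7  7  7  8  9
 m  8  8  8  8  7  7  8  8  8  9

7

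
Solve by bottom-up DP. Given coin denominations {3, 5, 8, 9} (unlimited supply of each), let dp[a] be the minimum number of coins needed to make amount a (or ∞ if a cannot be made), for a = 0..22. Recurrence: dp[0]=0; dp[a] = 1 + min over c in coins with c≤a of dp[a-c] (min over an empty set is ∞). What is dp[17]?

 a  0  1  2  3  4  5  6  7  8  9 10 11 12 13 14 15 16 17 18 19 20 21 22
dp  0  -  -  1  -  1  2  -  1  1  2  2  2  2  2  3  2  2  2  3  3  3  3
(- denotes ∞ / unreachable)

2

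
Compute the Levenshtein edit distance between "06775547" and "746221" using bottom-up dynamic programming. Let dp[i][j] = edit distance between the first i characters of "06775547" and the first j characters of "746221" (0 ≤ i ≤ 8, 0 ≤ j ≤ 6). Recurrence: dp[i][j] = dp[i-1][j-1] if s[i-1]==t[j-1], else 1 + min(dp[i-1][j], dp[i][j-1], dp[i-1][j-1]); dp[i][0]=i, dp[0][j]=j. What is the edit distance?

7

   ''  7  4  6  2  2  1
''  0  1  2  3  4  5  6
 0  1  1  2  3  4  5  6
 6  2  2  2  2  3  4  5
 7  3  2  3  3  3  4  5
 7  4  3  3  4  4  4  5
 5  5  4  4  4  5  5  5
 5  6  5  5  5  5  6  6
 4  7  6  5  6  6  6  7
 7  8  7  6  6  7  7  7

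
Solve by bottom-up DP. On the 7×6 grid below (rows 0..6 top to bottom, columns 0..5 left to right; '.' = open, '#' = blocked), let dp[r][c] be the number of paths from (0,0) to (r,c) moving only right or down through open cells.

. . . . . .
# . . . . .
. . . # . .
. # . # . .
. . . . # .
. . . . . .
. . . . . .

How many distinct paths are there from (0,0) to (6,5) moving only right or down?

r\c   0   1   2   3   4   5
  0   1   1   1   1   1   1
  1   0   1   2   3   4   5
  2   0   1   3   0   4   9
  3   0   0   3   0   4  13
  4   0   0   3   3   0  13
  5   0   0   3   6   6  19
  6   0   0   3   9  15  34

34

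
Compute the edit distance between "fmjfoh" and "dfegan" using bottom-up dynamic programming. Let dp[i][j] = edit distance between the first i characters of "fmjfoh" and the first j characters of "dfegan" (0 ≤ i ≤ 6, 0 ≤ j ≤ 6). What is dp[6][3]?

5

   ''  d  f  e  g  a  n
''  0  1  2  3  4  5  6
 f  1  1  1  2  3  4  5
 m  2  2  2  2  3  4  5
 j  3  3  3  3  3  4  5
 f  4  4  3  4  4  4  5
 o  5  5  4  4  5  5  5
 h  6  6  5  5  5  6  6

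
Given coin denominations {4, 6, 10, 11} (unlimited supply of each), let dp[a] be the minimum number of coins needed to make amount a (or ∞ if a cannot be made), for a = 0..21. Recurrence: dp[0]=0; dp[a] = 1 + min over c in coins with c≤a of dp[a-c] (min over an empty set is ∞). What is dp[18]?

3

 a  0  1  2  3  4  5  6  7  8  9 10 11 12 13 14 15 16 17 18 19 20 21
dp  0  -  -  -  1  -  1  -  2  -  1  1  2  -  2  2  2  2  3  3  2  2
(- denotes ∞ / unreachable)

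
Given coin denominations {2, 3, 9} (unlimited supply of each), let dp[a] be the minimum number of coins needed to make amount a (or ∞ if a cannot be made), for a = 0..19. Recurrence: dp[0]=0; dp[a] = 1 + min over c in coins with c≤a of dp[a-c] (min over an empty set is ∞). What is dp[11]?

 a  0  1  2  3  4  5  6  7  8  9 10 11 12 13 14 15 16 17 18 19
dp  0  -  1  1  2  2  2  3  3  1  4  2  2  3  3  3  4  4  2  5
(- denotes ∞ / unreachable)

2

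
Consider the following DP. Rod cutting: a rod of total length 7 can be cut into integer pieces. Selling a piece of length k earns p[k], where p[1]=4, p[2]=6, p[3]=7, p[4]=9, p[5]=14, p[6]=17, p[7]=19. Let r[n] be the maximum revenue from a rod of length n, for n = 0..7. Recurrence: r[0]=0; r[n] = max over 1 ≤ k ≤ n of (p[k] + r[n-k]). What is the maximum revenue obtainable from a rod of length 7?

   n    0    1    2    3    4    5    6    7
r[n]    0    4    8   12   16   20   24   28

28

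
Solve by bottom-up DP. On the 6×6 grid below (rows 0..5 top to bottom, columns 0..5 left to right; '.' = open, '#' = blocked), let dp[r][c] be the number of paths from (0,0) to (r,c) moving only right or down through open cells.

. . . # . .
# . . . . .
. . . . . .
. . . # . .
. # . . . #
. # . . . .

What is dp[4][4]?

11

r\c   0   1   2   3   4   5
  0   1   1   1   0   0   0
  1   0   1   2   2   2   2
  2   0   1   3   5   7   9
  3   0   1   4   0   7  16
  4   0   0   4   4  11   0
  5   0   0   4   8  19  19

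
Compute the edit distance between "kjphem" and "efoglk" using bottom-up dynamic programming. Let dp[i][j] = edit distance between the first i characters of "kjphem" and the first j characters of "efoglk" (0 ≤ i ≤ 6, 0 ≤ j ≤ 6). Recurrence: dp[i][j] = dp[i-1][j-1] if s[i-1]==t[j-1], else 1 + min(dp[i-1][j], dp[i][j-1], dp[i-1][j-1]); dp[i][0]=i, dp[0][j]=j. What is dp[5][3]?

   ''  e  f  o  g  l  k
''  0  1  2  3  4  5  6
 k  1  1  2  3  4  5  5
 j  2  2  2  3  4  5  6
 p  3  3  3  3  4  5  6
 h  4  4  4  4  4  5  6
 e  5  4  5  5  5  5  6
 m  6  5  5  6  6  6  6

5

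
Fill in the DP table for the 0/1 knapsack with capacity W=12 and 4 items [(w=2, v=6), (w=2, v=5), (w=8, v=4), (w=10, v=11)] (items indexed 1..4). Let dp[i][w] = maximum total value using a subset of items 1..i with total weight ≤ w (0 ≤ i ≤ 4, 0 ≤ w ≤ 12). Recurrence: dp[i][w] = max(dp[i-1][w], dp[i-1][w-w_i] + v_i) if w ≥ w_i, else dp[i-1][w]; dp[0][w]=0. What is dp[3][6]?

11

i\w   0   1   2   3   4   5   6   7   8   9  10  11  12
  0   0   0   0   0   0   0   0   0   0   0   0   0   0
  1   0   0   6   6   6   6   6   6   6   6   6   6   6
  2   0   0   6   6  11  11  11  11  11  11  11  11  11
  3   0   0   6   6  11  11  11  11  11  11  11  11  15
  4   0   0   6   6  11  11  11  11  11  11  11  11  17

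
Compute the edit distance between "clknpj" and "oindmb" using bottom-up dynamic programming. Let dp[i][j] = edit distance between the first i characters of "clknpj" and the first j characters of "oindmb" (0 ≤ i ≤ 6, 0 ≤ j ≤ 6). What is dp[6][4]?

5

   ''  o  i  n  d  m  b
''  0  1  2  3  4  5  6
 c  1  1  2  3  4  5  6
 l  2  2  2  3  4  5  6
 k  3  3  3  3  4  5  6
 n  4  4  4  3  4  5  6
 p  5  5  5  4  4  5  6
 j  6  6  6  5  5  5  6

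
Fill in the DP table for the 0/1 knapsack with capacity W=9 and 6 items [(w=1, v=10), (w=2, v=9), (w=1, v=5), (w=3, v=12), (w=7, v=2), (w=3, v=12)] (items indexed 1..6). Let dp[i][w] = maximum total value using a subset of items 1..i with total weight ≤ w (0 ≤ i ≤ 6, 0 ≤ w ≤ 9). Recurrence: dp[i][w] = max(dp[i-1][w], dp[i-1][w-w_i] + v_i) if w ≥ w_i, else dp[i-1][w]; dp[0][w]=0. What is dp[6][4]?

i\w   0   1   2   3   4   5   6   7   8   9
  0   0   0   0   0   0   0   0   0   0   0
  1   0  10  10  10  10  10  10  10  10  10
  2   0  10  10  19  19  19  19  19  19  19
  3   0  10  15  19  24  24  24  24  24  24
  4   0  10  15  19  24  27  31  36  36  36
  5   0  10  15  19  24  27  31  36  36  36
  6   0  10  15  19  24  27  31  36  39  43

24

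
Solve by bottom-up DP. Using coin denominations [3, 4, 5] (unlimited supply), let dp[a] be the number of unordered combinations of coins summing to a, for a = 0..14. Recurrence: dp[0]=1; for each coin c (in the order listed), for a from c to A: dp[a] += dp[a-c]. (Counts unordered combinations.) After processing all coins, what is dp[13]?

after  coin     0     1     2     3     4     5     6     7     8     9    10    11    12    13    14
          3     1     0     0     1     0     0     1     0     0     1     0     0     1     0     0
          4     1     0     0     1     1     0     1     1     1     1     1     1     2     1     1
          5     1     0     0     1     1     1     1     1     2     2     2     2     3     3     3

3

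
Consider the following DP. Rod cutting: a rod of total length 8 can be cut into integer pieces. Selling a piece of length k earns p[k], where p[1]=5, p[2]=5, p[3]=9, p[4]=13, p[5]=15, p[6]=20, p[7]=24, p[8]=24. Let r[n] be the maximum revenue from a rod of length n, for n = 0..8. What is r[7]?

35

   n    0    1    2    3    4    5    6    7    8
r[n]    0    5   10   15   20   25   30   35   40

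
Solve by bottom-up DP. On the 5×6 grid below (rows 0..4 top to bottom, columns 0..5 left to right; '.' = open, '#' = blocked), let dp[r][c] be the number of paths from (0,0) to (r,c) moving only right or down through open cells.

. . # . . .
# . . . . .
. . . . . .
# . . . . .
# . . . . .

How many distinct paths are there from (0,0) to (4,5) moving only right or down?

35

r\c   0   1   2   3   4   5
  0   1   1   0   0   0   0
  1   0   1   1   1   1   1
  2   0   1   2   3   4   5
  3   0   1   3   6  10  15
  4   0   1   4  10  20  35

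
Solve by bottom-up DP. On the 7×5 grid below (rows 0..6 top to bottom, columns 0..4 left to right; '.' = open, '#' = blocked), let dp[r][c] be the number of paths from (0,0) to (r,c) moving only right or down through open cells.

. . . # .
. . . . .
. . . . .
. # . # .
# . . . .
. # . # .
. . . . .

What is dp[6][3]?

6

r\c   0   1   2   3   4
  0   1   1   1   0   0
  1   1   2   3   3   3
  2   1   3   6   9  12
  3   1   0   6   0  12
  4   0   0   6   6  18
  5   0   0   6   0  18
  6   0   0   6   6  24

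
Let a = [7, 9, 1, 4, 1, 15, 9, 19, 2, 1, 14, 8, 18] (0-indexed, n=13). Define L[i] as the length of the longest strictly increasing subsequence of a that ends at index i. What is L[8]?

2

   i    0    1    2    3    4    5    6    7    8    9   10   11   12
a[i]    7    9    1    4    1   15    9   19    2    1   14    8   18
L[i]    1    2    1    2    1    3    3    4    2    1    4    3    5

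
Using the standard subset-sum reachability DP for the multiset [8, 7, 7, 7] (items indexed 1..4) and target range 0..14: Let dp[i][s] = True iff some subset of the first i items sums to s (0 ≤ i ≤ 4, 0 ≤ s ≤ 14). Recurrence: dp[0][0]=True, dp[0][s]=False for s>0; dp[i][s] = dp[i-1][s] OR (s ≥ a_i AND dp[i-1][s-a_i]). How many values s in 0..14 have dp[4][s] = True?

4

i\s   0   1   2   3   4   5   6   7   8   9  10  11  12  13  14
  0   T   F   F   F   F   F   F   F   F   F   F   F   F   F   F
  1   T   F   F   F   F   F   F   F   T   F   F   F   F   F   F
  2   T   F   F   F   F   F   F   T   T   F   F   F   F   F   F
  3   T   F   F   F   F   F   F   T   T   F   F   F   F   F   T
  4   T   F   F   F   F   F   F   T   T   F   F   F   F   F   T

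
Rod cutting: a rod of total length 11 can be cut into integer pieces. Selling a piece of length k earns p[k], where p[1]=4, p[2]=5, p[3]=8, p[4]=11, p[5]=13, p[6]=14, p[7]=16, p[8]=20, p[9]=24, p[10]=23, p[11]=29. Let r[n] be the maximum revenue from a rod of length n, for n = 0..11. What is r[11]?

44

   n    0    1    2    3    4    5    6    7    8    9   10   11
r[n]    0    4    8   12   16   20   24   28   32   36   40   44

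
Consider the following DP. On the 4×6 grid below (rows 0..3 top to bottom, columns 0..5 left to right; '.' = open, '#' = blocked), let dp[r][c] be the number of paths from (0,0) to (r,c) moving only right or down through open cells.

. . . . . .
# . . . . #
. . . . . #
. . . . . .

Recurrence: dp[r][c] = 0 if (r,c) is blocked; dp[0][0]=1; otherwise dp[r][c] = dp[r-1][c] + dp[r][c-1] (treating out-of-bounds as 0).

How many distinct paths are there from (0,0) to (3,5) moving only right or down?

r\c   0   1   2   3   4   5
  0   1   1   1   1   1   1
  1   0   1   2   3   4   0
  2   0   1   3   6  10   0
  3   0   1   4  10  20  20

20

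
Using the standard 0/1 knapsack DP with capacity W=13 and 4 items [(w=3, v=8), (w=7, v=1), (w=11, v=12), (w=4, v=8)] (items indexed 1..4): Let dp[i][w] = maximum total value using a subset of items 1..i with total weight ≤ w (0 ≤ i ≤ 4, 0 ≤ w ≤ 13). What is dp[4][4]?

i\w   0   1   2   3   4   5   6   7   8   9  10  11  12  13
  0   0   0   0   0   0   0   0   0   0   0   0   0   0   0
  1   0   0   0   8   8   8   8   8   8   8   8   8   8   8
  2   0   0   0   8   8   8   8   8   8   8   9   9   9   9
  3   0   0   0   8   8   8   8   8   8   8   9  12  12  12
  4   0   0   0   8   8   8   8  16  16  16  16  16  16  16

8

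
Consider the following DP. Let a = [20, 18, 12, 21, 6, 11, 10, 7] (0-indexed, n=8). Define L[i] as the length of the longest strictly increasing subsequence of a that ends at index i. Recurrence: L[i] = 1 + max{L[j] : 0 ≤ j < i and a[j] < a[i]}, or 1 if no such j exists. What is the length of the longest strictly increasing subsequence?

2

   i    0    1    2    3    4    5    6    7
a[i]   20   18   12   21    6   11   10    7
L[i]    1    1    1    2    1    2    2    2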